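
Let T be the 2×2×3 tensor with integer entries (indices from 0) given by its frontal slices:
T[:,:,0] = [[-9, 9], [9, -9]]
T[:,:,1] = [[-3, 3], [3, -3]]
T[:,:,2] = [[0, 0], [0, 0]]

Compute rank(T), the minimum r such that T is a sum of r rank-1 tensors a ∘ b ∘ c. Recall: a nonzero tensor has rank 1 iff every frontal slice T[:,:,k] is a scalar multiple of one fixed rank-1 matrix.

Lower bound: T ≠ 0 (e.g. T[0,0,0] = -9), so rank(T) ≥ 1.
Upper bound: if T = a ∘ b ∘ c then every fibre of T is a multiple of the corresponding factor, so read the factors off the fibres through the nonzero entry T[0,0,0] = -9.
The mode-1 fibre T[:,0,0] = [-9, 9] gives a = [1, -1] (primitive direction); the mode-2 fibre T[0,:,0] = [-9, 9] gives b = [1, -1]; then c[k] = T[0,0,k] / (a[0]·b[0]) = [-9, -3, 0] / 1 = [-9, -3, 0].
Expanding [1, -1] ∘ [1, -1] ∘ [-9, -3, 0] reproduces all 12 entries of T, so T = [1, -1] ∘ [1, -1] ∘ [-9, -3, 0] and rank(T) ≤ 1.
These bounds meet, so rank(T) = 1.

1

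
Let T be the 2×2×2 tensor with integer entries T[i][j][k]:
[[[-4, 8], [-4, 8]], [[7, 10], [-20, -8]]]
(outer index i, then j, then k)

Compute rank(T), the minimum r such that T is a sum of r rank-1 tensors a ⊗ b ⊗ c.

2

Lower bound: the mode-3 unfolding of T (rows indexed by k, columns by (i,j) = (0,0), (0,1), (1,0), (1,1)) is [[-4, -4, 7, -20], [8, 8, 10, -8]].
There the 2×2 minor on rows k ∈ {0, 1}, columns (i,j) ∈ {(0,0), (1,0)} is det [[-4, 7], [8, 10]] = -96 ≠ 0, so this unfolding has rank ≥ 2; CP rank is at least every unfolding rank, so rank(T) ≥ 2. (Flattening ranks never certify an upper bound on CP rank; for that we must actually write T with 2 rank-1 terms.)
Upper bound — finding two terms. Write S_k = T[:,:,k] for the frontal slices: S₀ = [[-4, -4], [7, -20]], S₁ = [[8, 8], [10, -8]].
If T = a₁ ⊗ b₁ ⊗ c₁ + a₂ ⊗ b₂ ⊗ c₂ then each S_k = c₁[k]·a₁b₁ᵀ + c₂[k]·a₂b₂ᵀ. S₀ and S₁ are linearly independent, so a₁b₁ᵀ and a₂b₂ᵀ must span the same plane of matrices: they are the rank-1 matrices of the form x·S₀ + y·S₁.
det(x·S₀ + y·S₁) is 108·x² − 144·xy − 144·y² = 36·(x − 2·y)(3·x + 2·y), vanishing at (x:y) = (2:1) and (2:-3).
M₁ = 2·S₀ + S₁ = [[0, 0], [24, -48]] = 24·(0, 1)(1, -2)ᵀ and M₂ = 2·S₀ − 3·S₁ = [[-32, -32], [-16, -16]] = (-16)·(2, 1)(1, 1)ᵀ, so take a₁ = (0, 1), b₁ = (1, -2), a₂ = (2, 1), b₂ = (1, 1).
Each slice is an integer combination of E₁ = a₁b₁ᵀ and E₂ = a₂b₂ᵀ: S₀ = 9·E₁ − 2·E₂, S₁ = 6·E₁ + 4·E₂; reading off coefficients, c₁ = (9, 6) and c₂ = (-2, 4).
Hence T = (0, 1) ⊗ (1, -2) ⊗ (9, 6) + (2, 1) ⊗ (1, 1) ⊗ (-2, 4), so rank(T) ≤ 2.
These bounds meet, so rank(T) = 2.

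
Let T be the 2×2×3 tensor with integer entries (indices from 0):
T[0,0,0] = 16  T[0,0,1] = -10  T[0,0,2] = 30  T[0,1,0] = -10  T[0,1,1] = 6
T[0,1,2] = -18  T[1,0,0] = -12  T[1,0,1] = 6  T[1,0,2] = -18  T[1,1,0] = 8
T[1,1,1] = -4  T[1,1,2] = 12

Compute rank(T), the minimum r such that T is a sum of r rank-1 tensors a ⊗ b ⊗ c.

2

Lower bound: in the mode-3 unfolding of T (rows indexed by k, columns by (i,j)) the 2×2 minor on rows k ∈ {0, 1}, columns (i,j) ∈ {(0,0), (0,1)} is det [[16, -10], [-10, 6]] = -4 ≠ 0, so that unfolding has rank ≥ 2 and hence rank(T) ≥ 2 (CP rank is at least every unfolding rank, though it can be larger).
Upper bound: with S_k = T[:,:,k], the two rank-1 terms a₁b₁ᵀ, a₂b₂ᵀ are the rank-1 members of the pencil x·S₀ + y·S₁.
det(x·S₀ + y·S₁) is 8·x² − 12·xy + 4·y² = 4·(2·x − y)(x − y), vanishing at (x:y) = (1:2) and (1:1).
M₁ = S₀ + 2·S₁ = [[-4, 2], [0, 0]] = (-2)·[1, 0][2, -1]ᵀ and M₂ = S₀ + S₁ = [[6, -4], [-6, 4]] = 2·[1, -1][3, -2]ᵀ, so take a₁ = [1, 0], b₁ = [2, -1], a₂ = [1, -1], b₂ = [3, -2].
Each slice is an integer combination of E₁ = a₁b₁ᵀ and E₂ = a₂b₂ᵀ: S₀ = 2·E₁ + 4·E₂, S₁ = −2·E₁ − 2·E₂, S₂ = 6·E₁ + 6·E₂; reading off coefficients, c₁ = [2, -2, 6] and c₂ = [4, -2, 6].
Hence T = [1, 0] ⊗ [2, -1] ⊗ [2, -2, 6] + [1, -1] ⊗ [3, -2] ⊗ [4, -2, 6], so rank(T) ≤ 2.
These bounds meet, so rank(T) = 2.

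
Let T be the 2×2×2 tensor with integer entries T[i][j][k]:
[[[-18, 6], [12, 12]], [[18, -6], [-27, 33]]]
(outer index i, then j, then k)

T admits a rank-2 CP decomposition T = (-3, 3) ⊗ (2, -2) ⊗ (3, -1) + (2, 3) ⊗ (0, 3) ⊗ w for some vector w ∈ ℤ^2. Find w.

Subtract the known terms from T to get the rank-1 residual R = (2, 3) ⊗ (0, 3) ⊗ w, so R[i,j,k] = a[i]·b[j]·w[k]. Pick indices with nonzero a[0]·b[1] = (2)·(3) = 6. Only the fibre through (0,1,·) is needed: R[0,1,:] = T[0,1,:] − Σₗ aₗ[0]bₗ[1]cₗ = [12, 12] − (-3)·(-2)·(3, -1) = [-6, 18]. Then w[k] = R[0,1,k] / 6 for each k, giving w = [-6, 18] / 6 = (-1, 3).

w = (-1, 3)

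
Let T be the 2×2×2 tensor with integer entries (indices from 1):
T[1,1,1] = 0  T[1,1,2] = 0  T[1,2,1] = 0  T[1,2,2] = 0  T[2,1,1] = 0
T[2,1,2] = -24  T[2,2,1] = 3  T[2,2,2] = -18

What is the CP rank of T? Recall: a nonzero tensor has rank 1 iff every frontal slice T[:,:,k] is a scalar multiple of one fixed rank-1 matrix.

Lower bound: the mode-2 unfolding of T (rows indexed by j, columns by (i,k) = (1,1), (1,2), (2,1), (2,2)) is [[0, 0, 0, -24], [0, 0, 3, -18]].
There the 2×2 minor on rows j ∈ {1, 2}, columns (i,k) ∈ {(2,1), (2,2)} is det [[0, -24], [3, -18]] = 72 ≠ 0, so this unfolding has rank ≥ 2; CP rank is at least every unfolding rank, so rank(T) ≥ 2. (Flattening ranks never certify an upper bound on CP rank; for that we must actually write T with 2 rank-1 terms.)
Upper bound — finding two terms. Every mode-1 slice of T is a multiple of one matrix: T[i,:,:] = a[i]·M with a = (0, 1) and M = [[0, -24], [3, -18]] (rows indexed by j, columns by k). So it suffices to write M as a sum of two rank-1 matrices.
Splitting M by its rows (j = 1, 2), M = (1, 0)(0, -24)ᵀ + (0, 1)(3, -18)ᵀ.
Hence T = (0, 1) ⊗ (1, 0) ⊗ (0, -24) + (0, 1) ⊗ (0, 1) ⊗ (3, -18), so rank(T) ≤ 2.
These bounds meet, so rank(T) = 2.
Check entry T[1,1,1] = 0: (0)·(1)·(0) + (0)·(0)·(3) = 0.

2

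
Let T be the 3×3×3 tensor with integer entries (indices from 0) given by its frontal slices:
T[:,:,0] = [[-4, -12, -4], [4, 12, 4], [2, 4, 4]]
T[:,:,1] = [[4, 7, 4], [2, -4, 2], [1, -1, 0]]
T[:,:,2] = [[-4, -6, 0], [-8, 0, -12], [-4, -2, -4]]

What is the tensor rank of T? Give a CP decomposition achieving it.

Lower bound: the mode-1 unfolding of T (rows indexed by i, columns by (j,k) = (0,0), (0,1), (0,2), (1,0), (1,1), (1,2), (2,0), (2,1), (2,2)) is [[-4, 4, -4, -12, 7, -6, -4, 4, 0], [4, 2, -8, 12, -4, 0, 4, 2, -12], [2, 1, -4, 4, -1, -2, 4, 0, -4]].
There the 3×3 minor on rows i ∈ {0, 1, 2}, columns (j,k) ∈ {(0,0), (0,1), (1,0)} is det [[-4, 4, -12], [4, 2, 12], [2, 1, 4]] = 48 ≠ 0, so this unfolding has rank ≥ 3; CP rank is at least every unfolding rank, so rank(T) ≥ 3. (This is only a lower bound: in general the CP rank may exceed every unfolding rank, so we still need to exhibit 3 rank-1 terms summing to T.)
Upper bound: T is a sum of 3 rank-1 terms, T = [1, -1, 0] ⊗ [0, 1, -1] ⊗ [-4, 2, -4] + [1, 2, 1] ⊗ [2, 1, 2] ⊗ [0, 1, -2] + [2, -2, -1] ⊗ [1, 2, 2] ⊗ [-2, 1, 0] (written with every a and b primitive with positive leading entry and the scale carried by c; CP decompositions are not unique, and this one is verified by expanding entrywise), so rank(T) ≤ 3.
These bounds meet, so rank(T) = 3.
Check entry T[1,2,0] = 4: (-1)·(-1)·(-4) + (2)·(2)·(0) + (-2)·(2)·(-2) = 4.

rank(T) = 3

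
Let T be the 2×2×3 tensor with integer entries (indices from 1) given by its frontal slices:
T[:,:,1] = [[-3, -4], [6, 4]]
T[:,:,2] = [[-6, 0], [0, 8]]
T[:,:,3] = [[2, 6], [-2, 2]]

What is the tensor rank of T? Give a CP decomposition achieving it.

rank(T) = 3

Lower bound: the mode-3 unfolding of T (rows indexed by k, columns by (i,j) = (1,1), (1,2), (2,1), (2,2)) is [[-3, -4, 6, 4], [-6, 0, 0, 8], [2, 6, -2, 2]].
There the 3×3 minor on rows k ∈ {1, 2, 3}, columns (i,j) ∈ {(1,1), (1,2), (2,1)} is det [[-3, -4, 6], [-6, 0, 0], [2, 6, -2]] = -168 ≠ 0, so this unfolding has rank ≥ 3; CP rank is at least every unfolding rank, so rank(T) ≥ 3. (Unfolding ranks only ever bound the CP rank from below — rank(T) can be strictly larger than all of them — so the matching upper bound has to come from an explicit 3-term decomposition.)
Upper bound: T is a sum of 3 rank-1 terms, T = [1, -1] ∘ [1, 1] ∘ [-4, -4, 2] + [1, 1] ∘ [0, 1] ∘ [0, 4, 4] + [1, 2] ∘ [1, 0] ∘ [1, -2, 0] (written with every a and b primitive with positive leading entry and the scale carried by c; CP decompositions are not unique, and this one is verified by expanding entrywise), so rank(T) ≤ 3.
These bounds meet, so rank(T) = 3.
Check entry T[1,2,2] = 0: (1)·(1)·(-4) + (1)·(1)·(4) + (1)·(0)·(-2) = 0.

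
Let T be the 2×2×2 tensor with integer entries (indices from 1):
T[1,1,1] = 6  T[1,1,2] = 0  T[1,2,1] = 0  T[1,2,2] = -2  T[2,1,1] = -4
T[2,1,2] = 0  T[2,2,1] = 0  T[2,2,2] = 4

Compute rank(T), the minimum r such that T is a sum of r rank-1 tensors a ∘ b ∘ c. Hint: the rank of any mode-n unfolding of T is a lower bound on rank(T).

Lower bound: in the mode-1 unfolding of T (rows indexed by i, columns by (j,k)) the 2×2 minor on rows i ∈ {1, 2}, columns (j,k) ∈ {(1,1), (2,2)} is det [[6, -2], [-4, 4]] = 16 ≠ 0, so that unfolding has rank ≥ 2 and hence rank(T) ≥ 2 (CP rank is at least every unfolding rank, though it can be larger).
Upper bound: with S_k = T[:,:,k], the two rank-1 terms a₁b₁ᵀ, a₂b₂ᵀ are the rank-1 members of the pencil x·S₁ + y·S₂.
det(x·S₁ + y·S₂) is 16·xy = 16·(y)(x), vanishing at (x:y) = (1:0) and (0:1).
M₁ = S₁ = [[6, 0], [-4, 0]] = 2·[3, -2][1, 0]ᵀ and M₂ = S₂ = [[0, -2], [0, 4]] = (-2)·[1, -2][0, 1]ᵀ, so take a₁ = [3, -2], b₁ = [1, 0], a₂ = [1, -2], b₂ = [0, 1].
Each slice is an integer combination of E₁ = a₁b₁ᵀ and E₂ = a₂b₂ᵀ: S₁ = 2·E₁, S₂ = −2·E₂; reading off coefficients, c₁ = [2, 0] and c₂ = [0, -2].
Hence T = [3, -2] ∘ [1, 0] ∘ [2, 0] + [1, -2] ∘ [0, 1] ∘ [0, -2], so rank(T) ≤ 2.
These bounds meet, so rank(T) = 2.

2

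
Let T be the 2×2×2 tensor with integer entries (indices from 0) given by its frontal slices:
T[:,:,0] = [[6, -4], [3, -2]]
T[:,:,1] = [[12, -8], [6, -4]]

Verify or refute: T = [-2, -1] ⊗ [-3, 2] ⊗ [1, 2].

Yes

Reconstruct entrywise from the claimed factors. For example, T[0,1,0] = -4 and Σₗ aₗ[0]bₗ[1]cₗ[0] = (-2)·(2)·(1) = -4; checking all 8 entries, every one matches. The claim holds.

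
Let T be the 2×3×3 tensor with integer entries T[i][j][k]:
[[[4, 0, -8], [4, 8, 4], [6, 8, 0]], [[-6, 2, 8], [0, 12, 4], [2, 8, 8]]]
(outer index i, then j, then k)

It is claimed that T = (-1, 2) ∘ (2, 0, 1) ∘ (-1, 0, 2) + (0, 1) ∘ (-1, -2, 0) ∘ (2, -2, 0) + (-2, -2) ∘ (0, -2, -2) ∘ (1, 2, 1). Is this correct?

Reconstruct entry (0,0,0) from the claimed factors: Σₗ aₗ[0]bₗ[0]cₗ[0] = (-1)·(2)·(-1) + (0)·(-1)·(2) + (-2)·(0)·(1) = 2, but T[0,0,0] = 4. The claim is false.

No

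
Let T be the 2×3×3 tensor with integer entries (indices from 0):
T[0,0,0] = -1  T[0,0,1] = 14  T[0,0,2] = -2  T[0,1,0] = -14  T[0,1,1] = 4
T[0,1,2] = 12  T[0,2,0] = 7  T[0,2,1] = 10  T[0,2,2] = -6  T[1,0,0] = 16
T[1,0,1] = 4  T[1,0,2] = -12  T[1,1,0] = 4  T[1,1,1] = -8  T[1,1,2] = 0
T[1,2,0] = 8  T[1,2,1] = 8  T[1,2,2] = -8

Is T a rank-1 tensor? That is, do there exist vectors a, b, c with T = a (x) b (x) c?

The mode-2 unfolding of T (rows indexed by j, columns by (i,k) = (0,0), (0,1), (0,2), (1,0), (1,1), (1,2)) is [[-1, 14, -2, 16, 4, -12], [-14, 4, 12, 4, -8, 0], [7, 10, -6, 8, 8, -8]].
There the 3×3 minor on rows j ∈ {0, 1, 2}, columns (i,k) ∈ {(0,0), (0,1), (0,2)} is det [[-1, 14, -2], [-14, 4, 12], [7, 10, -6]] = 480 ≠ 0, so this unfolding has rank ≥ 3; CP rank is at least every unfolding rank, so rank(T) ≥ 3.
In particular rank(T) ≥ 3 > 1, so T is not rank-1.

No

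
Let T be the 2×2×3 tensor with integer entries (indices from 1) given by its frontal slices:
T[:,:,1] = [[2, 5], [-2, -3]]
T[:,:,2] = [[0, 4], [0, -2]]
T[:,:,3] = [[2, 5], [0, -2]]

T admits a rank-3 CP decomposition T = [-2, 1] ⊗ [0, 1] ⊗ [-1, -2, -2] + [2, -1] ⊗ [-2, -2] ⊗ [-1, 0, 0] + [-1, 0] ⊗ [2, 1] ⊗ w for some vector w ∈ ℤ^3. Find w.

w = [1, 0, -1]

Subtract the known terms from T to get the rank-1 residual R = [-1, 0] ⊗ [2, 1] ⊗ w, so R[i,j,k] = a[i]·b[j]·w[k]. Pick indices with nonzero a[1]·b[1] = (-1)·(2) = -2. Only the fibre through (1,1,·) is needed: R[1,1,:] = T[1,1,:] − Σₗ aₗ[1]bₗ[1]cₗ = [2, 0, 2] − (-2)·(0)·[-1, -2, -2] − (2)·(-2)·[-1, 0, 0] = [-2, 0, 2]. Then w[k] = R[1,1,k] / -2 for each k, giving w = [-2, 0, 2] / -2 = [1, 0, -1].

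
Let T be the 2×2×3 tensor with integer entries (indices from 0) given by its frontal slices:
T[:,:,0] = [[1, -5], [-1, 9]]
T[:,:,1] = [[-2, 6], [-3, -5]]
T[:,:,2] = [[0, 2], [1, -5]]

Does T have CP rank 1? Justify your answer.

No

The mode-3 unfolding of T (rows indexed by k, columns by (i,j) = (0,0), (0,1), (1,0), (1,1)) is [[1, -5, -1, 9], [-2, 6, -3, -5], [0, 2, 1, -5]].
There the 3×3 minor on rows k ∈ {0, 1, 2}, columns (i,j) ∈ {(0,0), (0,1), (1,0)} is det [[1, -5, -1], [-2, 6, -3], [0, 2, 1]] = 6 ≠ 0, so this unfolding has rank ≥ 3; CP rank is at least every unfolding rank, so rank(T) ≥ 3.
In particular rank(T) ≥ 3 > 1, so T is not rank-1.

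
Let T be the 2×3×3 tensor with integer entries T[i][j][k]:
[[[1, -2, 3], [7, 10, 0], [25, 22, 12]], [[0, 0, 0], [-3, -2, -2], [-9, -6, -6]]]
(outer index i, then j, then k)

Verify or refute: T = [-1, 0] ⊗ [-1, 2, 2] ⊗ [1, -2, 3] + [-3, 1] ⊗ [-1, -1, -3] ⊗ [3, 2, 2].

Reconstruct entry (0,0,0) from the claimed factors: Σₗ aₗ[0]bₗ[0]cₗ[0] = (-1)·(-1)·(1) + (-3)·(-1)·(3) = 10, but T[0,0,0] = 1. The claim is false.

No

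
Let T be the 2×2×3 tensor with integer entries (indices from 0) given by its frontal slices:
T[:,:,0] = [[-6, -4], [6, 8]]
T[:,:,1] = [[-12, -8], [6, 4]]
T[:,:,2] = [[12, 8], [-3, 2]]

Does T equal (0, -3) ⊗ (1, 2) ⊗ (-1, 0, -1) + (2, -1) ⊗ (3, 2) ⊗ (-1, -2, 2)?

Reconstruct entrywise from the claimed factors. For example, T[0,1,1] = -8 and Σₗ aₗ[0]bₗ[1]cₗ[1] = (0)·(2)·(0) + (2)·(2)·(-2) = -8; checking all 12 entries, every one matches. The claim holds.

Yes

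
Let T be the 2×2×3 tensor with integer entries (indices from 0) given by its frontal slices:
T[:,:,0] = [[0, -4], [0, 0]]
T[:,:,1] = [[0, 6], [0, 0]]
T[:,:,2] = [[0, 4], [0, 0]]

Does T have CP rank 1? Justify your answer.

Yes

If T = a ⊗ b ⊗ c then every fibre of T is a multiple of the corresponding factor, so read the factors off the fibres through the nonzero entry T[0,1,0] = -4.
The mode-1 fibre T[:,1,0] = [-4, 0] gives a = [1, 0] (primitive direction); the mode-2 fibre T[0,:,0] = [0, -4] gives b = [0, 1]; then c[k] = T[0,1,k] / (a[0]·b[1]) = [-4, 6, 4] / 1 = [-4, 6, 4].
Expanding [1, 0] ⊗ [0, 1] ⊗ [-4, 6, 4] reproduces all 12 entries of T, so T = [1, 0] ⊗ [0, 1] ⊗ [-4, 6, 4] and rank(T) ≤ 1.
Equivalently every frontal slice T[:,:,k] is c[k] times the rank-1 matrix [1, 0] ⊗ [0, 1]. So T has rank 1 (it is nonzero).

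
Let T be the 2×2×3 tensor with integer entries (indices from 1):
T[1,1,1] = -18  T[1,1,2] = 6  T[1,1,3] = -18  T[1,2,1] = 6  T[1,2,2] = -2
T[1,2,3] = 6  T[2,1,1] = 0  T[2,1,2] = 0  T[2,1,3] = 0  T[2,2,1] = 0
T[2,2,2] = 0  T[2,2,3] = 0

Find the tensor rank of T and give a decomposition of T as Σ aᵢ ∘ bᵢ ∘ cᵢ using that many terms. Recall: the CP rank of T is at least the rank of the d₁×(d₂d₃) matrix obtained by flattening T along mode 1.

rank(T) = 1

Lower bound: T ≠ 0 (e.g. T[1,1,1] = -18), so rank(T) ≥ 1.
Upper bound: the mode-1 fibre T[:,1,1] = [-18, 0] gives a = [1, 0] (primitive direction); the mode-2 fibre T[1,:,1] = [-18, 6] gives b = [3, -1]; then c[k] = T[1,1,k] / (a[1]·b[1]) = [-18, 6, -18] / 3 = [-6, 2, -6].
Expanding [1, 0] ∘ [3, -1] ∘ [-6, 2, -6] reproduces all 12 entries of T, so T = [1, 0] ∘ [3, -1] ∘ [-6, 2, -6] and rank(T) ≤ 1.
These bounds meet, so rank(T) = 1.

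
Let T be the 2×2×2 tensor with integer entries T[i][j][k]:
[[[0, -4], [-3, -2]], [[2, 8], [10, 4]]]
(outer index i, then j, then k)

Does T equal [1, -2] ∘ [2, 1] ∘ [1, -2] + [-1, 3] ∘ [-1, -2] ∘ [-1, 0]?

No

Reconstruct entry (0,0,0) from the claimed factors: Σₗ aₗ[0]bₗ[0]cₗ[0] = (1)·(2)·(1) + (-1)·(-1)·(-1) = 1, but T[0,0,0] = 0. The claim is false.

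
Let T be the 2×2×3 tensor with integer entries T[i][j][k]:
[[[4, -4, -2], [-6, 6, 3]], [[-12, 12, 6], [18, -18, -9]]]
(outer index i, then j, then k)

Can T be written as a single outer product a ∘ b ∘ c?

If T = a ∘ b ∘ c then every fibre of T is a multiple of the corresponding factor, so read the factors off the fibres through the nonzero entry T[0,0,0] = 4.
The mode-1 fibre T[:,0,0] = [4, -12] gives a = [1, -3] (primitive direction); the mode-2 fibre T[0,:,0] = [4, -6] gives b = [2, -3]; then c[k] = T[0,0,k] / (a[0]·b[0]) = [4, -4, -2] / 2 = [2, -2, -1].
Expanding [1, -3] ∘ [2, -3] ∘ [2, -2, -1] reproduces all 12 entries of T, so T = [1, -3] ∘ [2, -3] ∘ [2, -2, -1] and rank(T) ≤ 1.
Equivalently every frontal slice T[:,:,k] is c[k] times the rank-1 matrix [1, -3] ∘ [2, -3]. So T has rank 1 (it is nonzero).

Yes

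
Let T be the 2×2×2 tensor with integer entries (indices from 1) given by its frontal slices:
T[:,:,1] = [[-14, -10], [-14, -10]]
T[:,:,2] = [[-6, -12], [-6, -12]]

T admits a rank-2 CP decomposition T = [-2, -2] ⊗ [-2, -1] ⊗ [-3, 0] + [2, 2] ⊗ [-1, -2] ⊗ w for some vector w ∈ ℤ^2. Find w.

w = [1, 3]

Subtract the known terms from T to get the rank-1 residual R = [2, 2] ⊗ [-1, -2] ⊗ w, so R[i,j,k] = a[i]·b[j]·w[k]. Pick indices with nonzero a[1]·b[1] = (2)·(-1) = -2. Only the fibre through (1,1,·) is needed: R[1,1,:] = T[1,1,:] − Σₗ aₗ[1]bₗ[1]cₗ = [-14, -6] − (-2)·(-2)·[-3, 0] = [-2, -6]. Then w[k] = R[1,1,k] / -2 for each k, giving w = [-2, -6] / -2 = [1, 3].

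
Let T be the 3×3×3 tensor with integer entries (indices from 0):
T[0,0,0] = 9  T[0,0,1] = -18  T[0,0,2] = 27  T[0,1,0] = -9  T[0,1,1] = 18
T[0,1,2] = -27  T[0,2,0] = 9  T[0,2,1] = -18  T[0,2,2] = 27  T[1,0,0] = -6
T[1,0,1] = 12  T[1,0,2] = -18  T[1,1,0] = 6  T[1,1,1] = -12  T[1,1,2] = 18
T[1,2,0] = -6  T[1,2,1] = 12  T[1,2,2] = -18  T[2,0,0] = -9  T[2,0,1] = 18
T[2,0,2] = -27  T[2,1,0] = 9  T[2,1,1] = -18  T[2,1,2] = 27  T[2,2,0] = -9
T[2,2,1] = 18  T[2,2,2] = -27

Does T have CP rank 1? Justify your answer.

Yes

If T = a ⊗ b ⊗ c then every fibre of T is a multiple of the corresponding factor, so read the factors off the fibres through the nonzero entry T[0,0,0] = 9.
The mode-1 fibre T[:,0,0] = [9, -6, -9] gives a = [3, -2, -3] (primitive direction); the mode-2 fibre T[0,:,0] = [9, -9, 9] gives b = [1, -1, 1]; then c[k] = T[0,0,k] / (a[0]·b[0]) = [9, -18, 27] / 3 = [3, -6, 9].
Expanding [3, -2, -3] ⊗ [1, -1, 1] ⊗ [3, -6, 9] reproduces all 27 entries of T, so T = [3, -2, -3] ⊗ [1, -1, 1] ⊗ [3, -6, 9] and rank(T) ≤ 1.
Equivalently every frontal slice T[:,:,k] is c[k] times the rank-1 matrix [3, -2, -3] ⊗ [1, -1, 1]. So T has rank 1 (it is nonzero).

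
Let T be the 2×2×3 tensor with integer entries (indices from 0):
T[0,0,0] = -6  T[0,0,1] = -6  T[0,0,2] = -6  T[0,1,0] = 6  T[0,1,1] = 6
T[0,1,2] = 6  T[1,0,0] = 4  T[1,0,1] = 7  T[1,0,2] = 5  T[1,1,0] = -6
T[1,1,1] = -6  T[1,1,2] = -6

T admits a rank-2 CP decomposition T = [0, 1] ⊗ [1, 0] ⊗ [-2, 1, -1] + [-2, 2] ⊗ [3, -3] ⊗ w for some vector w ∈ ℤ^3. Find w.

w = [1, 1, 1]

Subtract the known terms from T to get the rank-1 residual R = [-2, 2] ⊗ [3, -3] ⊗ w, so R[i,j,k] = a[i]·b[j]·w[k]. Pick indices with nonzero a[0]·b[0] = (-2)·(3) = -6. Only the fibre through (0,0,·) is needed: R[0,0,:] = T[0,0,:] − Σₗ aₗ[0]bₗ[0]cₗ = [-6, -6, -6] − (0)·(1)·[-2, 1, -1] = [-6, -6, -6]. Then w[k] = R[0,0,k] / -6 for each k, giving w = [-6, -6, -6] / -6 = [1, 1, 1].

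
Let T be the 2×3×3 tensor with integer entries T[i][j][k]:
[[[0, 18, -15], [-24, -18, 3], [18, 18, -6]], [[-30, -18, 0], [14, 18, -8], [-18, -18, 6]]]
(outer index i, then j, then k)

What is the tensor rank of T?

Lower bound: in the mode-3 unfolding of T (rows indexed by k, columns by (i,j)) the 2×2 minor on rows k ∈ {0, 1}, columns (i,j) ∈ {(0,0), (0,1)} is det [[0, -24], [18, -18]] = 432 ≠ 0, so that unfolding has rank ≥ 2 and hence rank(T) ≥ 2 (CP rank is at least every unfolding rank, though it can be larger).
Upper bound: with S_k = T[:,:,k], the two rank-1 terms a₁b₁ᵀ, a₂b₂ᵀ are the rank-1 members of the pencil x·S₀ + y·S₁.
The 2×2 minor of x·S₀ + y·S₁ on rows {0,1}, columns {0,1} is −720·x² − 720·xy = (-720)·(x + y)(x), vanishing at (x:y) = (1:-1) and (0:1).
M₁ = S₀ − S₁ = [[-18, -6, 0], [-12, -4, 0]] = (-2)·[3, 2][3, 1, 0]ᵀ and M₂ = S₁ = [[18, -18, 18], [-18, 18, -18]] = 18·[1, -1][1, -1, 1]ᵀ, so take a₁ = [3, 2], b₁ = [3, 1, 0], a₂ = [1, -1], b₂ = [1, -1, 1].
Each slice is an integer combination of E₁ = a₁b₁ᵀ and E₂ = a₂b₂ᵀ: S₀ = −2·E₁ + 18·E₂, S₁ = 18·E₂, S₂ = −E₁ − 6·E₂; reading off coefficients, c₁ = [-2, 0, -1] and c₂ = [18, 18, -6].
Hence T = [3, 2] ⊗ [3, 1, 0] ⊗ [-2, 0, -1] + [1, -1] ⊗ [1, -1, 1] ⊗ [18, 18, -6], so rank(T) ≤ 2.
These bounds meet, so rank(T) = 2.

2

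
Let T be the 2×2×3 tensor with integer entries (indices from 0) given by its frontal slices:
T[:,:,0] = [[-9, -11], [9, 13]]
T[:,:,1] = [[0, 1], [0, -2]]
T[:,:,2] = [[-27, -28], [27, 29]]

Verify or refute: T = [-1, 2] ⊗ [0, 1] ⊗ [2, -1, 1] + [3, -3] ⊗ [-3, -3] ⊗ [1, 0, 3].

Yes

Reconstruct entrywise from the claimed factors. For example, T[0,0,2] = -27 and Σₗ aₗ[0]bₗ[0]cₗ[2] = (-1)·(0)·(1) + (3)·(-3)·(3) = -27; checking all 12 entries, every one matches. The claim holds.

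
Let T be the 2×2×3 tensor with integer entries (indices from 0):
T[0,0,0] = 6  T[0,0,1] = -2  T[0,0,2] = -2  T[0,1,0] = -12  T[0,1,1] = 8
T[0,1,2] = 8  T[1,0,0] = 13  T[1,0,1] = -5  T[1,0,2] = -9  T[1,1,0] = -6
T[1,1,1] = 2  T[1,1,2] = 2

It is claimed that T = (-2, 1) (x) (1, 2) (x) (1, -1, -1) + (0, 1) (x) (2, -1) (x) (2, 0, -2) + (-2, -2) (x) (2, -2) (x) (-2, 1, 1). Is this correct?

Reconstruct entry (1,1,0) from the claimed factors: Σₗ aₗ[1]bₗ[1]cₗ[0] = (1)·(2)·(1) + (1)·(-1)·(2) + (-2)·(-2)·(-2) = -8, but T[1,1,0] = -6. The claim is false.

No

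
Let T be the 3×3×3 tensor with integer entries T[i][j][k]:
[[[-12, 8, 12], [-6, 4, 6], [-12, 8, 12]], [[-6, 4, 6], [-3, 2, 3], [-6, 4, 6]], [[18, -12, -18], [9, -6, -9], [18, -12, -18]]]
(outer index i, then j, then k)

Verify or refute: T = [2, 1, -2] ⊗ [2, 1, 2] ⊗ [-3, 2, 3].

Reconstruct entry (2,0,0) from the claimed factors: Σₗ aₗ[2]bₗ[0]cₗ[0] = (-2)·(2)·(-3) = 12, but T[2,0,0] = 18. The claim is false.

No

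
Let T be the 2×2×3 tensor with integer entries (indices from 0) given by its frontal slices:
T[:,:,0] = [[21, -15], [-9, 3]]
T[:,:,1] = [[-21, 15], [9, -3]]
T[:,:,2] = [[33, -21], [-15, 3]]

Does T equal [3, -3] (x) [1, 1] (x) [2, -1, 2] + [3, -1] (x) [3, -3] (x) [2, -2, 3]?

No

Reconstruct entry (0,0,0) from the claimed factors: Σₗ aₗ[0]bₗ[0]cₗ[0] = (3)·(1)·(2) + (3)·(3)·(2) = 24, but T[0,0,0] = 21. The claim is false.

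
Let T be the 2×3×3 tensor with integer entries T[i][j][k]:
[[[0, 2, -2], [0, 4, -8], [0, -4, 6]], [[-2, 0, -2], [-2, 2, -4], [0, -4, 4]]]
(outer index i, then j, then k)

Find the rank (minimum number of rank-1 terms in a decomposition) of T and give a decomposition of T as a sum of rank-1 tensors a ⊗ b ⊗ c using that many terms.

rank(T) = 3

Lower bound: the mode-2 unfolding of T (rows indexed by j, columns by (i,k) = (0,0), (0,1), (0,2), (1,0), (1,1), (1,2)) is [[0, 2, -2, -2, 0, -2], [0, 4, -8, -2, 2, -4], [0, -4, 6, 0, -4, 4]].
There the 3×3 minor on rows j ∈ {0, 1, 2}, columns (i,k) ∈ {(0,1), (0,2), (1,0)} is det [[2, -2, -2], [4, -8, -2], [-4, 6, 0]] = 24 ≠ 0, so this unfolding has rank ≥ 3; CP rank is at least every unfolding rank, so rank(T) ≥ 3. (Flattening ranks never certify an upper bound on CP rank; for that we must actually write T with 3 rank-1 terms.)
Upper bound: T is a sum of 3 rank-1 terms, T = [0, 1] ⊗ [1, 1, 0] ⊗ [-2, -2, 0] + [1, 0] ⊗ [0, 2, -1] ⊗ [0, 0, -2] + [1, 1] ⊗ [1, 2, -2] ⊗ [0, 2, -2] (one valid choice — decompositions are not unique — normalised so each a, b is primitive with positive first nonzero entry; check it by expanding all entries), so rank(T) ≤ 3.
These bounds meet, so rank(T) = 3.
Check entry T[1,2,2] = 4: (1)·(0)·(0) + (0)·(-1)·(-2) + (1)·(-2)·(-2) = 4.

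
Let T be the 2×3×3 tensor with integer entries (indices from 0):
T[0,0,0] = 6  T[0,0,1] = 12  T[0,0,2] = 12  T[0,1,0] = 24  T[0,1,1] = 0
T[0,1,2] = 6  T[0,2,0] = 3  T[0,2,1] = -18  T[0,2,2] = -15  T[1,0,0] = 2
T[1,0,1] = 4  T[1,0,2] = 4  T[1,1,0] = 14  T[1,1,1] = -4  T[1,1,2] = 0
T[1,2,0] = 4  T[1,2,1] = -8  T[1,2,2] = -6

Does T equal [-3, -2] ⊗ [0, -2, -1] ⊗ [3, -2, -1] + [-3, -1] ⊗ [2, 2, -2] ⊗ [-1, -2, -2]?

Yes

Reconstruct entrywise from the claimed factors. For example, T[0,1,0] = 24 and Σₗ aₗ[0]bₗ[1]cₗ[0] = (-3)·(-2)·(3) + (-3)·(2)·(-1) = 24; checking all 18 entries, every one matches. The claim holds.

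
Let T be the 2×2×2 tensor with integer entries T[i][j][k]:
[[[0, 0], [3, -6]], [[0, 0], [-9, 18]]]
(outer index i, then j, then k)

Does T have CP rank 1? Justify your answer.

Yes

If T = a ∘ b ∘ c then every fibre of T is a multiple of the corresponding factor, so read the factors off the fibres through the nonzero entry T[0,1,0] = 3.
The mode-1 fibre T[:,1,0] = [3, -9] gives a = (1, -3) (primitive direction); the mode-2 fibre T[0,:,0] = [0, 3] gives b = (0, 1); then c[k] = T[0,1,k] / (a[0]·b[1]) = [3, -6] / 1 = (3, -6).
Expanding (1, -3) ∘ (0, 1) ∘ (3, -6) reproduces all 8 entries of T, so T = (1, -3) ∘ (0, 1) ∘ (3, -6) and rank(T) ≤ 1.
Equivalently every frontal slice T[:,:,k] is c[k] times the rank-1 matrix (1, -3) ∘ (0, 1). So T has rank 1 (it is nonzero).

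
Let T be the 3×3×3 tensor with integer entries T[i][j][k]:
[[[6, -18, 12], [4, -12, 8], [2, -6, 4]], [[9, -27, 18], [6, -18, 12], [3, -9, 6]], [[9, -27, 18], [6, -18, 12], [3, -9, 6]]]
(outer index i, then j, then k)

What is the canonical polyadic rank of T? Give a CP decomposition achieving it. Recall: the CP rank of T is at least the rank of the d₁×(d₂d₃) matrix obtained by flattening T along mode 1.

Lower bound: T ≠ 0 (e.g. T[0,0,0] = 6), so rank(T) ≥ 1.
Upper bound: if T = a ⊗ b ⊗ c then every fibre of T is a multiple of the corresponding factor, so read the factors off the fibres through the nonzero entry T[0,0,0] = 6.
The mode-1 fibre T[:,0,0] = [6, 9, 9] gives a = [2, 3, 3] (primitive direction); the mode-2 fibre T[0,:,0] = [6, 4, 2] gives b = [3, 2, 1]; then c[k] = T[0,0,k] / (a[0]·b[0]) = [6, -18, 12] / 6 = [1, -3, 2].
Expanding [2, 3, 3] ⊗ [3, 2, 1] ⊗ [1, -3, 2] reproduces all 27 entries of T, so T = [2, 3, 3] ⊗ [3, 2, 1] ⊗ [1, -3, 2] and rank(T) ≤ 1.
These bounds meet, so rank(T) = 1.

rank(T) = 1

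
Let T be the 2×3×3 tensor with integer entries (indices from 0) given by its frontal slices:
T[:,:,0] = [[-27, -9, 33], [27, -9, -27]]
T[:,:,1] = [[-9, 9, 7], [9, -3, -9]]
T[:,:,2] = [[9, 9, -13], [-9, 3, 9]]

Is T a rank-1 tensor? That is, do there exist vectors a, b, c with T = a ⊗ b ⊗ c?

No

The mode-3 unfolding of T (rows indexed by k, columns by (i,j) = (0,0), (0,1), (0,2), (1,0), (1,1), (1,2)) is [[-27, -9, 33, 27, -9, -27], [-9, 9, 7, 9, -3, -9], [9, 9, -13, -9, 3, 9]].
There the 2×2 minor on rows k ∈ {0, 1}, columns (i,j) ∈ {(0,0), (0,1)} is det [[-27, -9], [-9, 9]] = -324 ≠ 0, so this unfolding has rank ≥ 2; CP rank is at least every unfolding rank, so rank(T) ≥ 2.
In particular rank(T) ≥ 2 > 1, so T is not rank-1.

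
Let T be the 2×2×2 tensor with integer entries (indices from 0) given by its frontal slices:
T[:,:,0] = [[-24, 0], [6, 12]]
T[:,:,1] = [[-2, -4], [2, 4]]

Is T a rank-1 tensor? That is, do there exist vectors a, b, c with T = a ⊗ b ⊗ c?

No

The mode-2 unfolding of T (rows indexed by j, columns by (i,k) = (0,0), (0,1), (1,0), (1,1)) is [[-24, -2, 6, 2], [0, -4, 12, 4]].
There the 2×2 minor on rows j ∈ {0, 1}, columns (i,k) ∈ {(0,0), (0,1)} is det [[-24, -2], [0, -4]] = 96 ≠ 0, so this unfolding has rank ≥ 2; CP rank is at least every unfolding rank, so rank(T) ≥ 2.
In particular rank(T) ≥ 2 > 1, so T is not rank-1.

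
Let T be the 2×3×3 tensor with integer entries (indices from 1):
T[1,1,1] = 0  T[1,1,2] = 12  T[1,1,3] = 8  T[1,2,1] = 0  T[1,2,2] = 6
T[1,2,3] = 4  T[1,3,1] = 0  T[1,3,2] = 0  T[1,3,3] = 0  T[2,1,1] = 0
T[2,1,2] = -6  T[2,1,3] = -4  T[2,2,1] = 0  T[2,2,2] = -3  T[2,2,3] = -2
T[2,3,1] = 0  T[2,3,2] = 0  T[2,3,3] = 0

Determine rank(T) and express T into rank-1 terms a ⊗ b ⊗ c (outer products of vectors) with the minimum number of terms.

rank(T) = 1

Lower bound: T ≠ 0 (e.g. T[1,1,2] = 12), so rank(T) ≥ 1.
Upper bound: the mode-1 fibre T[:,1,2] = [12, -6] gives a = (2, -1) (primitive direction); the mode-2 fibre T[1,:,2] = [12, 6, 0] gives b = (2, 1, 0); then c[k] = T[1,1,k] / (a[1]·b[1]) = [0, 12, 8] / 4 = (0, 3, 2).
Expanding (2, -1) ⊗ (2, 1, 0) ⊗ (0, 3, 2) reproduces all 18 entries of T, so T = (2, -1) ⊗ (2, 1, 0) ⊗ (0, 3, 2) and rank(T) ≤ 1.
These bounds meet, so rank(T) = 1.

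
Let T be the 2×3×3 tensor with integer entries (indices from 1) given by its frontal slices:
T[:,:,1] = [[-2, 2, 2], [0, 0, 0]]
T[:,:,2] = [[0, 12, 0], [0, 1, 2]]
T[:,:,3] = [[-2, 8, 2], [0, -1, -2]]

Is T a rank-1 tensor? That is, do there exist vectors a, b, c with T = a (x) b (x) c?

No

The mode-3 unfolding of T (rows indexed by k, columns by (i,j) = (1,1), (1,2), (1,3), (2,1), (2,2), (2,3)) is [[-2, 2, 2, 0, 0, 0], [0, 12, 0, 0, 1, 2], [-2, 8, 2, 0, -1, -2]].
There the 3×3 minor on rows k ∈ {1, 2, 3}, columns (i,j) ∈ {(1,1), (1,2), (2,2)} is det [[-2, 2, 0], [0, 12, 1], [-2, 8, -1]] = 36 ≠ 0, so this unfolding has rank ≥ 3; CP rank is at least every unfolding rank, so rank(T) ≥ 3.
In particular rank(T) ≥ 3 > 1, so T is not rank-1.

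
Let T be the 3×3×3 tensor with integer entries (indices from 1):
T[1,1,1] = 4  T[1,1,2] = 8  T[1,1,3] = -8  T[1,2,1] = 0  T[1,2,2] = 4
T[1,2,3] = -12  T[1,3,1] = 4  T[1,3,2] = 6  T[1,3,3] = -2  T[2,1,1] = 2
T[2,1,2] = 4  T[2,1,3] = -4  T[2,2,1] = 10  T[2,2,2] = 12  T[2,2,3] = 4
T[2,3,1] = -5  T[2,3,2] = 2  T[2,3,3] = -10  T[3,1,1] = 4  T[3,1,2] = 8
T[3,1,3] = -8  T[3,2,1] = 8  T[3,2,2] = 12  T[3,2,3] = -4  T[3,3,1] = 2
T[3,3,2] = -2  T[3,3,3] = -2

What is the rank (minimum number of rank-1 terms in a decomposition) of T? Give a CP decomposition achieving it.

Lower bound: in the mode-1 unfolding of T (rows indexed by i, columns by (j,k)) the 3×3 minor on rows i ∈ {1, 2, 3}, columns (j,k) ∈ {(1,1), (2,1), (3,1)} is det [[4, 0, 4], [2, 10, -5], [4, 8, 2]] = 144 ≠ 0, so that unfolding has rank ≥ 3 and hence rank(T) ≥ 3 (CP rank is at least every unfolding rank, though it can be larger).
Upper bound: T is a sum of 3 rank-1 terms, T = (0, 1, -1) (x) (0, 0, 1) (x) (-2, 4, -4) + (1, -2, -1) (x) (0, 2, -1) (x) (-2, -2, -2) + (2, 1, 2) (x) (2, 2, 1) (x) (1, 2, -2) (written with every a and b primitive with positive leading entry and the scale carried by c; CP decompositions are not unique, and this one is verified by expanding entrywise), so rank(T) ≤ 3.
These bounds meet, so rank(T) = 3.

rank(T) = 3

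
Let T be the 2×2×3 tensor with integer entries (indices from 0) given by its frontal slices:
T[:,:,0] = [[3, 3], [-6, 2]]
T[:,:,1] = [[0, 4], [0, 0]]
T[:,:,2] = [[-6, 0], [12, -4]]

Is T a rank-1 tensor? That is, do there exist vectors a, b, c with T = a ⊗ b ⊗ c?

No

The mode-1 unfolding of T (rows indexed by i, columns by (j,k) = (0,0), (0,1), (0,2), (1,0), (1,1), (1,2)) is [[3, 0, -6, 3, 4, 0], [-6, 0, 12, 2, 0, -4]].
There the 2×2 minor on rows i ∈ {0, 1}, columns (j,k) ∈ {(0,0), (1,0)} is det [[3, 3], [-6, 2]] = 24 ≠ 0, so this unfolding has rank ≥ 2; CP rank is at least every unfolding rank, so rank(T) ≥ 2.
In particular rank(T) ≥ 2 > 1, so T is not rank-1.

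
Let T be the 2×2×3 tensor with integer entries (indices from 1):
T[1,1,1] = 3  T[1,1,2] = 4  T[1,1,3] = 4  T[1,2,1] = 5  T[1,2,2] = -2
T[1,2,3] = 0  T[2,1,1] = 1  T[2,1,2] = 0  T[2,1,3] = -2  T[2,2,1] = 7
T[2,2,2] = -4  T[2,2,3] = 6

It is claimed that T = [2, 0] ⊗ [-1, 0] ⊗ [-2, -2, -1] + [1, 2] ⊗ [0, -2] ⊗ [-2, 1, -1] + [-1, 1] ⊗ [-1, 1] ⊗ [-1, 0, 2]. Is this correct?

Yes

Reconstruct entrywise from the claimed factors. For example, T[2,1,2] = 0 and Σₗ aₗ[2]bₗ[1]cₗ[2] = (0)·(-1)·(-2) + (2)·(0)·(1) + (1)·(-1)·(0) = 0; checking all 12 entries, every one matches. The claim holds.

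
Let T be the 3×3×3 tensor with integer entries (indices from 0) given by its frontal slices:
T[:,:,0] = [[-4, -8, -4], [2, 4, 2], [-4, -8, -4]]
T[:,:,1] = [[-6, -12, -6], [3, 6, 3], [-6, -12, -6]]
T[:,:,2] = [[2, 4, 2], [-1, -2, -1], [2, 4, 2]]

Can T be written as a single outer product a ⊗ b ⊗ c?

If T = a ⊗ b ⊗ c then every fibre of T is a multiple of the corresponding factor, so read the factors off the fibres through the nonzero entry T[0,0,0] = -4.
The mode-1 fibre T[:,0,0] = [-4, 2, -4] gives a = [2, -1, 2] (primitive direction); the mode-2 fibre T[0,:,0] = [-4, -8, -4] gives b = [1, 2, 1]; then c[k] = T[0,0,k] / (a[0]·b[0]) = [-4, -6, 2] / 2 = [-2, -3, 1].
Expanding [2, -1, 2] ⊗ [1, 2, 1] ⊗ [-2, -3, 1] reproduces all 27 entries of T, so T = [2, -1, 2] ⊗ [1, 2, 1] ⊗ [-2, -3, 1] and rank(T) ≤ 1.
Equivalently every frontal slice T[:,:,k] is c[k] times the rank-1 matrix [2, -1, 2] ⊗ [1, 2, 1]. So T has rank 1 (it is nonzero).

Yes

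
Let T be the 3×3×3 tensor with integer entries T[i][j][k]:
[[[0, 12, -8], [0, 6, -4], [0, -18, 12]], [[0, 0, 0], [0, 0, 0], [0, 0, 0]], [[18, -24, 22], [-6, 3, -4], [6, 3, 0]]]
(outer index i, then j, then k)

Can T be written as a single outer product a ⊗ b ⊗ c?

No

The mode-3 unfolding of T (rows indexed by k, columns by (i,j) = (0,0), (0,1), (0,2), (1,0), (1,1), (1,2), (2,0), (2,1), (2,2)) is [[0, 0, 0, 0, 0, 0, 18, -6, 6], [12, 6, -18, 0, 0, 0, -24, 3, 3], [-8, -4, 12, 0, 0, 0, 22, -4, 0]].
There the 2×2 minor on rows k ∈ {0, 1}, columns (i,j) ∈ {(0,0), (2,0)} is det [[0, 18], [12, -24]] = -216 ≠ 0, so this unfolding has rank ≥ 2; CP rank is at least every unfolding rank, so rank(T) ≥ 2.
In particular rank(T) ≥ 2 > 1, so T is not rank-1.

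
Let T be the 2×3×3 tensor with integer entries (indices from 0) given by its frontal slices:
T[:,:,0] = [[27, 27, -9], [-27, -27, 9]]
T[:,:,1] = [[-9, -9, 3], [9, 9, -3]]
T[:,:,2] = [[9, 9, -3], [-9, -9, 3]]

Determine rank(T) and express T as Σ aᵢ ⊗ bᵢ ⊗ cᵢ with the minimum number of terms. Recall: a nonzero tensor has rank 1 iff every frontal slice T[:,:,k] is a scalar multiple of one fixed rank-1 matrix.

rank(T) = 1

Lower bound: T ≠ 0 (e.g. T[0,0,0] = 27), so rank(T) ≥ 1.
Upper bound: the mode-1 fibre T[:,0,0] = [27, -27] gives a = [1, -1] (primitive direction); the mode-2 fibre T[0,:,0] = [27, 27, -9] gives b = [3, 3, -1]; then c[k] = T[0,0,k] / (a[0]·b[0]) = [27, -9, 9] / 3 = [9, -3, 3].
Expanding [1, -1] ⊗ [3, 3, -1] ⊗ [9, -3, 3] reproduces all 18 entries of T, so T = [1, -1] ⊗ [3, 3, -1] ⊗ [9, -3, 3] and rank(T) ≤ 1.
These bounds meet, so rank(T) = 1.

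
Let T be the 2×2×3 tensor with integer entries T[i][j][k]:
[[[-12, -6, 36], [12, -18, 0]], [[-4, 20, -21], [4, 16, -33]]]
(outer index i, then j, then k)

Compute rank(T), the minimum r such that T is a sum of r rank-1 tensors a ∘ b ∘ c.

2

Lower bound: the mode-3 unfolding of T (rows indexed by k, columns by (i,j) = (0,0), (0,1), (1,0), (1,1)) is [[-12, 12, -4, 4], [-6, -18, 20, 16], [36, 0, -21, -33]].
There the 2×2 minor on rows k ∈ {0, 1}, columns (i,j) ∈ {(0,0), (0,1)} is det [[-12, 12], [-6, -18]] = 288 ≠ 0, so this unfolding has rank ≥ 2; CP rank is at least every unfolding rank, so rank(T) ≥ 2. (Unfolding ranks only ever bound the CP rank from below — rank(T) can be strictly larger than all of them — so the matching upper bound has to come from an explicit 2-term decomposition.)
Upper bound — finding two terms. Write S_k = T[:,:,k] for the frontal slices: S₀ = [[-12, 12], [-4, 4]], S₁ = [[-6, -18], [20, 16]], S₂ = [[36, 0], [-21, -33]].
If T = a₁ ∘ b₁ ∘ c₁ + a₂ ∘ b₂ ∘ c₂ then each S_k = c₁[k]·a₁b₁ᵀ + c₂[k]·a₂b₂ᵀ. S₀ and S₁ are linearly independent, so a₁b₁ᵀ and a₂b₂ᵀ must span the same plane of matrices: they are the rank-1 matrices of the form x·S₀ + y·S₁.
det(x·S₀ + y·S₁) is −528·xy + 264·y² = (-264)·(2·x − y)(y), vanishing at (x:y) = (1:2) and (1:0).
M₁ = S₀ + 2·S₁ = [[-24, -24], [36, 36]] = (-12)·[2, -3][1, 1]ᵀ and M₂ = S₀ = [[-12, 12], [-4, 4]] = (-4)·[3, 1][1, -1]ᵀ, so take a₁ = [2, -3], b₁ = [1, 1], a₂ = [3, 1], b₂ = [1, -1].
Each slice is an integer combination of E₁ = a₁b₁ᵀ and E₂ = a₂b₂ᵀ: S₀ = −4·E₂, S₁ = −6·E₁ + 2·E₂, S₂ = 9·E₁ + 6·E₂; reading off coefficients, c₁ = [0, -6, 9] and c₂ = [-4, 2, 6].
Hence T = [2, -3] ∘ [1, 1] ∘ [0, -6, 9] + [3, 1] ∘ [1, -1] ∘ [-4, 2, 6], so rank(T) ≤ 2.
These bounds meet, so rank(T) = 2.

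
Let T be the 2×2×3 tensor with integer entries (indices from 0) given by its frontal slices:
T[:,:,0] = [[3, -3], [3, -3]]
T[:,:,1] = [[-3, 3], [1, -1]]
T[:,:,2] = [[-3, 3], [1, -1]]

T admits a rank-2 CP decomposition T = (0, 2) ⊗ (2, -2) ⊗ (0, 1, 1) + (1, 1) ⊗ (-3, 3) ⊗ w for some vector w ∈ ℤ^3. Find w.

w = (-1, 1, 1)

Subtract the known terms from T to get the rank-1 residual R = (1, 1) ⊗ (-3, 3) ⊗ w, so R[i,j,k] = a[i]·b[j]·w[k]. Pick indices with nonzero a[0]·b[0] = (1)·(-3) = -3. Only the fibre through (0,0,·) is needed: R[0,0,:] = T[0,0,:] − Σₗ aₗ[0]bₗ[0]cₗ = [3, -3, -3] − (0)·(2)·(0, 1, 1) = [3, -3, -3]. Then w[k] = R[0,0,k] / -3 for each k, giving w = [3, -3, -3] / -3 = (-1, 1, 1).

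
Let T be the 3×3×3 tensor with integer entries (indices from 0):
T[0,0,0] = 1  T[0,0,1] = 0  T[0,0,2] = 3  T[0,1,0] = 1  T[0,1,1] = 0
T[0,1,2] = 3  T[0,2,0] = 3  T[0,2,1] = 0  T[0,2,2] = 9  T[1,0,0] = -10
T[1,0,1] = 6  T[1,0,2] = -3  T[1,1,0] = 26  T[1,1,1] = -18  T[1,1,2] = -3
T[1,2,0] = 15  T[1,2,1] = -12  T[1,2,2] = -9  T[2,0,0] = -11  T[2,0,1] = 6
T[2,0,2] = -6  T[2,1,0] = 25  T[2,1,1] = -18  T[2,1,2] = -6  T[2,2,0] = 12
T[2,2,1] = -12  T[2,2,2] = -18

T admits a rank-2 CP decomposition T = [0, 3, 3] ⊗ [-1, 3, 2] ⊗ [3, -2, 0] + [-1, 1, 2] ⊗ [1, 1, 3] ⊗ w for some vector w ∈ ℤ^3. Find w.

Subtract the known terms from T to get the rank-1 residual R = [-1, 1, 2] ⊗ [1, 1, 3] ⊗ w, so R[i,j,k] = a[i]·b[j]·w[k]. Pick indices with nonzero a[0]·b[0] = (-1)·(1) = -1. Only the fibre through (0,0,·) is needed: R[0,0,:] = T[0,0,:] − Σₗ aₗ[0]bₗ[0]cₗ = [1, 0, 3] − (0)·(-1)·[3, -2, 0] = [1, 0, 3]. Then w[k] = R[0,0,k] / -1 for each k, giving w = [1, 0, 3] / -1 = [-1, 0, -3].

w = [-1, 0, -3]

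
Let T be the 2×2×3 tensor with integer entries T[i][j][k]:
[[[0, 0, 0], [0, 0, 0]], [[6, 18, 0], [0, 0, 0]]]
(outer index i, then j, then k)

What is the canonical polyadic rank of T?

Lower bound: T ≠ 0 (e.g. T[1,0,0] = 6), so rank(T) ≥ 1.
Upper bound: if T = a ⊗ b ⊗ c then every fibre of T is a multiple of the corresponding factor, so read the factors off the fibres through the nonzero entry T[1,0,0] = 6.
The mode-1 fibre T[:,0,0] = [0, 6] gives a = (0, 1) (primitive direction); the mode-2 fibre T[1,:,0] = [6, 0] gives b = (1, 0); then c[k] = T[1,0,k] / (a[1]·b[0]) = [6, 18, 0] / 1 = (6, 18, 0).
Expanding (0, 1) ⊗ (1, 0) ⊗ (6, 18, 0) reproduces all 12 entries of T, so T = (0, 1) ⊗ (1, 0) ⊗ (6, 18, 0) and rank(T) ≤ 1.
These bounds meet, so rank(T) = 1.

1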